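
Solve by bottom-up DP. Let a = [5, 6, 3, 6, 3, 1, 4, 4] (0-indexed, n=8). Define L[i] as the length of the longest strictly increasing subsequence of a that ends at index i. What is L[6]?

2

   i    0    1    2    3    4    5    6    7
a[i]    5    6    3    6    3    1    4    4
L[i]    1    2    1    2    1    1    2    2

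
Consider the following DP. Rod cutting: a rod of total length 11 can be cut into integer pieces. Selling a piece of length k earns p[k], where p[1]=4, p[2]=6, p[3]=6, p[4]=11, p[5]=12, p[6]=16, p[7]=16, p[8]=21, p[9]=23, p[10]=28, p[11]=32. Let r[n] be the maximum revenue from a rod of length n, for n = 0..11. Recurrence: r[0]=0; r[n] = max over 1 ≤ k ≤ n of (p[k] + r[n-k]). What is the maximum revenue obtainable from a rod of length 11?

44

   n    0    1    2    3    4    5    6    7    8    9   10   11
r[n]    0    4    8   12   16   20   24   28   32   36   40   44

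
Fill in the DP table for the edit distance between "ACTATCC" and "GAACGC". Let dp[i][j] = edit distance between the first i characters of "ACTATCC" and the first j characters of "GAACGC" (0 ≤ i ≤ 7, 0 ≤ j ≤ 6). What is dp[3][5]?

3

   ''  G  A  A  C  G  C
''  0  1  2  3  4  5  6
 A  1  1  1  2  3  4  5
 C  2  2  2  2  2  3  4
 T  3  3  3  3  3  3  4
 A  4  4  3  3  4  4  4
 T  5  5  4  4  4  5  5
 C  6  6  5  5  4  5  5
 C  7  7  6  6  5  5  5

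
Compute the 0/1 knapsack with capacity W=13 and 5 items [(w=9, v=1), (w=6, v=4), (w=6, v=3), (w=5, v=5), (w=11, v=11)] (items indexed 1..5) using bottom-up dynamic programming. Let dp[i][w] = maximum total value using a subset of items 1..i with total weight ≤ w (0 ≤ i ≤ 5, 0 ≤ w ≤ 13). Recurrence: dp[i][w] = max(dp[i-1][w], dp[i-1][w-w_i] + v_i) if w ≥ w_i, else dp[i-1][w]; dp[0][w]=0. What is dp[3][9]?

i\w   0   1   2   3   4   5   6   7   8   9  10  11  12  13
  0   0   0   0   0   0   0   0   0   0   0   0   0   0   0
  1   0   0   0   0   0   0   0   0   0   1   1   1   1   1
  2   0   0   0   0   0   0   4   4   4   4   4   4   4   4
  3   0   0   0   0   0   0   4   4   4   4   4   4   7   7
  4   0   0   0   0   0   5   5   5   5   5   5   9   9   9
  5   0   0   0   0   0   5   5   5   5   5   5  11  11  11

4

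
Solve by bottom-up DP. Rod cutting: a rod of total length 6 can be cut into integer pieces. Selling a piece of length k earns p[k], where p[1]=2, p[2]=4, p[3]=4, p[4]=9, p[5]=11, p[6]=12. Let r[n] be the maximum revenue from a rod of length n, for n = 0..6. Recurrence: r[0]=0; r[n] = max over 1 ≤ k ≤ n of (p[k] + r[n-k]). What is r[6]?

   n    0    1    2    3    4    5    6
r[n]    0    2    4    6    9   11   13

13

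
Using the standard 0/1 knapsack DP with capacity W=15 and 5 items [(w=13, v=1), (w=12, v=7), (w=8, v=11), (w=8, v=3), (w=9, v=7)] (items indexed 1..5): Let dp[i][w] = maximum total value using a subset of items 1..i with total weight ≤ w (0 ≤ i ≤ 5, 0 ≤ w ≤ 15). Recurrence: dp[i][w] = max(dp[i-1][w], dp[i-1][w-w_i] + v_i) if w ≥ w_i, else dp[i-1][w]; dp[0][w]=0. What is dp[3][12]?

i\w   0   1   2   3   4   5   6   7   8   9  10  11  12  13  14  15
  0   0   0   0   0   0   0   0   0   0   0   0   0   0   0   0   0
  1   0   0   0   0   0   0   0   0   0   0   0   0   0   1   1   1
  2   0   0   0   0   0   0   0   0   0   0   0   0   7   7   7   7
  3   0   0   0   0   0   0   0   0  11  11  11  11  11  11  11  11
  4   0   0   0   0   0   0   0   0  11  11  11  11  11  11  11  11
  5   0   0   0   0   0   0   0   0  11  11  11  11  11  11  11  11

11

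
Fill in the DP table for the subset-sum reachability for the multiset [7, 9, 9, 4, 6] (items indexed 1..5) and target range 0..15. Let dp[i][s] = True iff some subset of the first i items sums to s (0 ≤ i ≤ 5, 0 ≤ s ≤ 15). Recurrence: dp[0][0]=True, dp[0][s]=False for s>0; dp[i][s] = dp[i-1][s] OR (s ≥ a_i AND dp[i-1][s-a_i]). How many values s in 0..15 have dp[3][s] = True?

i\s   0   1   2   3   4   5   6   7   8   9  10  11  12  13  14  15
  0   T   F   F   F   F   F   F   F   F   F   F   F   F   F   F   F
  1   T   F   F   F   F   F   F   T   F   F   F   F   F   F   F   F
  2   T   F   F   F   F   F   F   T   F   T   F   F   F   F   F   F
  3   T   F   F   F   F   F   F   T   F   T   F   F   F   F   F   F
  4   T   F   F   F   T   F   F   T   F   T   F   T   F   T   F   F
  5   T   F   F   F   T   F   T   T   F   T   T   T   F   T   F   T

3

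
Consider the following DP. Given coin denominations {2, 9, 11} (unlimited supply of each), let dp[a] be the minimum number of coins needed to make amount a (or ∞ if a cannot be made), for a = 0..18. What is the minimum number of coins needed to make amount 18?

2

 a  0  1  2  3  4  5  6  7  8  9 10 11 12 13 14 15 16 17 18
dp  0  -  1  -  2  -  3  -  4  1  5  1  6  2  7  3  8  4  2
(- denotes ∞ / unreachable)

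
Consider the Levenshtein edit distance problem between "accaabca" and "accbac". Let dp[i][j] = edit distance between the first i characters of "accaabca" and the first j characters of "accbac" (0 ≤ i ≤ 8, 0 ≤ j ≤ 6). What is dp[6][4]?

   ''  a  c  c  b  a  c
''  0  1  2  3  4  5  6
 a  1  0  1  2  3  4  5
 c  2  1  0  1  2  3  4
 c  3  2  1  0  1  2  3
 a  4  3  2  1  1  1  2
 a  5  4  3  2  2  1  2
 b  6  5  4  3  2  2  2
 c  7  6  5  4  3  3  2
 a  8  7  6  5  4  3  3

2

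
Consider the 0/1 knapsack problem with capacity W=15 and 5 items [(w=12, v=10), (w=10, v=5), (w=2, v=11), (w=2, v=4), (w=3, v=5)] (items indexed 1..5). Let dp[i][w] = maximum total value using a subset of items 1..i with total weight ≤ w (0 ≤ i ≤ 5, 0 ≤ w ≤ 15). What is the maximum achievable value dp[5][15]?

21

i\w   0   1   2   3   4   5   6   7   8   9  10  11  12  13  14  15
  0   0   0   0   0   0   0   0   0   0   0   0   0   0   0   0   0
  1   0   0   0   0   0   0   0   0   0   0   0   0  10  10  10  10
  2   0   0   0   0   0   0   0   0   0   0   5   5  10  10  10  10
  3   0   0  11  11  11  11  11  11  11  11  11  11  16  16  21  21
  4   0   0  11  11  15  15  15  15  15  15  15  15  16  16  21  21
  5   0   0  11  11  15  16  16  20  20  20  20  20  20  20  21  21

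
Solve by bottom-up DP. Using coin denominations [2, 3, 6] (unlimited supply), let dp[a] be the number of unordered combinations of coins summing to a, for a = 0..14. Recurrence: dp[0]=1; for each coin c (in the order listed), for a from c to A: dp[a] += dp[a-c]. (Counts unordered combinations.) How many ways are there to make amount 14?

after  coin     0     1     2     3     4     5     6     7     8     9    10    11    12    13    14
          2     1     0     1     0     1     0     1     0     1     0     1     0     1     0     1
          3     1     0     1     1     1     1     2     1     2     2     2     2     3     2     3
          6     1     0     1     1     1     1     3     1     3     3     3     3     6     3     6

6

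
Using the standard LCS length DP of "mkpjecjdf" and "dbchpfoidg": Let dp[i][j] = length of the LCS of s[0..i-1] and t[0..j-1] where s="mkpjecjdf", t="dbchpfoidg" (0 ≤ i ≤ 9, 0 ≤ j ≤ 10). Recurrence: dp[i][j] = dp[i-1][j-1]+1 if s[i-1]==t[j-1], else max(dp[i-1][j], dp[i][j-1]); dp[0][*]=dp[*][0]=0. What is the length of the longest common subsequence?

2

   ''  d  b  c  h  p  f  o  i  d  g
''  0  0  0  0  0  0  0  0  0  0  0
 m  0  0  0  0  0  0  0  0  0  0  0
 k  0  0  0  0  0  0  0  0  0  0  0
 p  0  0  0  0  0  1  1  1  1  1  1
 j  0  0  0  0  0  1  1  1  1  1  1
 e  0  0  0  0  0  1  1  1  1  1  1
 c  0  0  0  1  1  1  1  1  1  1  1
 j  0  0  0  1  1  1  1  1  1  1  1
 d  0  1  1  1  1  1  1  1  1  2  2
 f  0  1  1  1  1  1  2  2  2  2  2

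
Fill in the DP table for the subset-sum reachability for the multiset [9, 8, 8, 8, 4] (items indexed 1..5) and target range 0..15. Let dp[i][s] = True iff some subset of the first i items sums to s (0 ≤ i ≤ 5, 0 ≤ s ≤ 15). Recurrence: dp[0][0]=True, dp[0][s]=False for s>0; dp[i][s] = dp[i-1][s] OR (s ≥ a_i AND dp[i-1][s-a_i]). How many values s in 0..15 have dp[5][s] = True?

i\s   0   1   2   3   4   5   6   7   8   9  10  11  12  13  14  15
  0   T   F   F   F   F   F   F   F   F   F   F   F   F   F   F   F
  1   T   F   F   F   F   F   F   F   F   T   F   F   F   F   F   F
  2   T   F   F   F   F   F   F   F   T   T   F   F   F   F   F   F
  3   T   F   F   F   F   F   F   F   T   T   F   F   F   F   F   F
  4   T   F   F   F   F   F   F   F   T   T   F   F   F   F   F   F
  5   T   F   F   F   T   F   F   F   T   T   F   F   T   T   F   F

6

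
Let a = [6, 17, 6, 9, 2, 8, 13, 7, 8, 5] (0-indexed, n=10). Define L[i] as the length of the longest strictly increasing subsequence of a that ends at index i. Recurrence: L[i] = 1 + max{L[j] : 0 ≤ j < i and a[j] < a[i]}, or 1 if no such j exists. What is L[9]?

   i    0    1    2    3    4    5    6    7    8    9
a[i]    6   17    6    9    2    8   13    7    8    5
L[i]    1    2    1    2    1    2    3    2    3    2

2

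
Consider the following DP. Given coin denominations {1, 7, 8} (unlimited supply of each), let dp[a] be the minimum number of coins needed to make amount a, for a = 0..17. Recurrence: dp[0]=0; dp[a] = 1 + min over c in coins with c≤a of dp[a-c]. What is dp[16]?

2

 a  0  1  2  3  4  5  6  7  8  9 10 11 12 13 14 15 16 17
dp  0  1  2  3  4  5  6  1  1  2  3  4  5  6  2  2  2  3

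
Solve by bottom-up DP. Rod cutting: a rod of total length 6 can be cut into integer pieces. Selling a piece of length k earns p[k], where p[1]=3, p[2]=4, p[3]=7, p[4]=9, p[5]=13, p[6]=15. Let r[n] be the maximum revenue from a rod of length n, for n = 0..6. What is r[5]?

   n    0    1    2    3    4    5    6
r[n]    0    3    6    9   12   15   18

15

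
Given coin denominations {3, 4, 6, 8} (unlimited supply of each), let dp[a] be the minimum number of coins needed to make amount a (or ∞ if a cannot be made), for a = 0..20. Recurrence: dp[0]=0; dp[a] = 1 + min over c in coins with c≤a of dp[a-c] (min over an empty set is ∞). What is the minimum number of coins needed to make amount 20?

3

 a  0  1  2  3  4  5  6  7  8  9 10 11 12 13 14 15 16 17 18 19 20
dp  0  -  -  1  1  -  1  2  1  2  2  2  2  3  2  3  2  3  3  3  3
(- denotes ∞ / unreachable)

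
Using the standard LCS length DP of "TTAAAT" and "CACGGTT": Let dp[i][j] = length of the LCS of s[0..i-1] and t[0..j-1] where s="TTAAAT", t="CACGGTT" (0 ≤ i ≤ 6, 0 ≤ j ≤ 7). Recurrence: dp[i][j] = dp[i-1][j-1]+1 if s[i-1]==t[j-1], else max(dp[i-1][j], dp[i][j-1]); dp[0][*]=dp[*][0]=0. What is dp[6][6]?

2

   ''  C  A  C  G  G  T  T
''  0  0  0  0  0  0  0  0
 T  0  0  0  0  0  0  1  1
 T  0  0  0  0  0  0  1  2
 A  0  0  1  1  1  1  1  2
 A  0  0  1  1  1  1  1  2
 A  0  0  1  1  1  1  1  2
 T  0  0  1  1  1  1  2  2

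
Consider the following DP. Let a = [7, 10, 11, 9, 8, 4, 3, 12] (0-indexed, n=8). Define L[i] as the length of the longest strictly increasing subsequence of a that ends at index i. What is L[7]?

4

   i    0    1    2    3    4    5    6    7
a[i]    7   10   11    9    8    4    3   12
L[i]    1    2    3    2    2    1    1    4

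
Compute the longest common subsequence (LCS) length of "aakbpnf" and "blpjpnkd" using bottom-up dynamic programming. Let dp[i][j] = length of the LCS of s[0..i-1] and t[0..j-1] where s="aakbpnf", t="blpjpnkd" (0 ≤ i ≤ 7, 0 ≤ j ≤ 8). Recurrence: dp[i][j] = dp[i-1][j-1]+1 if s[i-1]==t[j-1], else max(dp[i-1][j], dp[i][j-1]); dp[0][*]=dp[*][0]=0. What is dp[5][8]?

2

   ''  b  l  p  j  p  n  k  d
''  0  0  0  0  0  0  0  0  0
 a  0  0  0  0  0  0  0  0  0
 a  0  0  0  0  0  0  0  0  0
 k  0  0  0  0  0  0  0  1  1
 b  0  1  1  1  1  1  1  1  1
 p  0  1  1  2  2  2  2  2  2
 n  0  1  1  2  2  2  3  3  3
 f  0  1  1  2  2  2  3  3  3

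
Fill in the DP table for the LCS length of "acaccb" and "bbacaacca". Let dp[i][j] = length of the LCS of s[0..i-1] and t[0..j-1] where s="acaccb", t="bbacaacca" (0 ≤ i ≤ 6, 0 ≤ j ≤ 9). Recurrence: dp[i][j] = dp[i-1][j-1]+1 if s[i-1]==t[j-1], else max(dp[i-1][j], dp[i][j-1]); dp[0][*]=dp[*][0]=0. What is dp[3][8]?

   ''  b  b  a  c  a  a  c  c  a
''  0  0  0  0  0  0  0  0  0  0
 a  0  0  0  1  1  1  1  1  1  1
 c  0  0  0  1  2  2  2  2  2  2
 a  0  0  0  1  2  3  3  3  3  3
 c  0  0  0  1  2  3  3  4  4  4
 c  0  0  0  1  2  3  3  4  5  5
 b  0  1  1  1  2  3  3  4  5  5

3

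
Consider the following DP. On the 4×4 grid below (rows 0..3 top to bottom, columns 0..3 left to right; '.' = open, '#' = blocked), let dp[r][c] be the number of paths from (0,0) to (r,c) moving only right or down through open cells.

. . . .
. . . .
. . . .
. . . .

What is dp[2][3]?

10

r\c   0   1   2   3
  0   1   1   1   1
  1   1   2   3   4
  2   1   3   6  10
  3   1   4  10  20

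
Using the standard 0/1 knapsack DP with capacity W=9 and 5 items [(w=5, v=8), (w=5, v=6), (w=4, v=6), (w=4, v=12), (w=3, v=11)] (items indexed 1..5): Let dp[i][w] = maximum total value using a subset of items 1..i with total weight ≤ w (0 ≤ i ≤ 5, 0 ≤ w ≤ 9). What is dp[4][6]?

12

i\w   0   1   2   3   4   5   6   7   8   9
  0   0   0   0   0   0   0   0   0   0   0
  1   0   0   0   0   0   8   8   8   8   8
  2   0   0   0   0   0   8   8   8   8   8
  3   0   0   0   0   6   8   8   8   8  14
  4   0   0   0   0  12  12  12  12  18  20
  5   0   0   0  11  12  12  12  23  23  23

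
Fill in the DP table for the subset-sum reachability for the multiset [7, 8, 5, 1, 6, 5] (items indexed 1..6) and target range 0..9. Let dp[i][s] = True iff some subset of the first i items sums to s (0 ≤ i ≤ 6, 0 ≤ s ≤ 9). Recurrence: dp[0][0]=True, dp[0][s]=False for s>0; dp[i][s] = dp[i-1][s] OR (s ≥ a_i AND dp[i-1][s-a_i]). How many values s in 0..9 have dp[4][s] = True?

7

i\s   0   1   2   3   4   5   6   7   8   9
  0   T   F   F   F   F   F   F   F   F   F
  1   T   F   F   F   F   F   F   T   F   F
  2   T   F   F   F   F   F   F   T   T   F
  3   T   F   F   F   F   T   F   T   T   F
  4   T   T   F   F   F   T   T   T   T   T
  5   T   T   F   F   F   T   T   T   T   T
  6   T   T   F   F   F   T   T   T   T   T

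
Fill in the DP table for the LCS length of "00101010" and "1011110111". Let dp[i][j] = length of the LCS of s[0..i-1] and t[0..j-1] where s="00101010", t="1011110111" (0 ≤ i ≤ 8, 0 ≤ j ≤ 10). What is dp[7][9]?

   ''  1  0  1  1  1  1  0  1  1  1
''  0  0  0  0  0  0  0  0  0  0  0
 0  0  0  1  1  1  1  1  1  1  1  1
 0  0  0  1  1  1  1  1  2  2  2  2
 1  0  1  1  2  2  2  2  2  3  3  3
 0  0  1  2  2  2  2  2  3  3  3  3
 1  0  1  2  3  3  3  3  3  4  4  4
 0  0  1  2  3  3  3  3  4  4  4  4
 1  0  1  2  3  4  4  4  4  5  5  5
 0  0  1  2  3  4  4  4  5  5  5  5

5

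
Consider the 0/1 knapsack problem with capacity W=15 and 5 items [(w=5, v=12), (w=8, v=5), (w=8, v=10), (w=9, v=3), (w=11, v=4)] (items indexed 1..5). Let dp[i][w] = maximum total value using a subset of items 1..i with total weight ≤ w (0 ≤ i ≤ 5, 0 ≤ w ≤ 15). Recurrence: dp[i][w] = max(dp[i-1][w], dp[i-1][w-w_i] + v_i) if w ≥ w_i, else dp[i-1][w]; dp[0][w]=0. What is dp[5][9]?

12

i\w   0   1   2   3   4   5   6   7   8   9  10  11  12  13  14  15
  0   0   0   0   0   0   0   0   0   0   0   0   0   0   0   0   0
  1   0   0   0   0   0  12  12  12  12  12  12  12  12  12  12  12
  2   0   0   0   0   0  12  12  12  12  12  12  12  12  17  17  17
  3   0   0   0   0   0  12  12  12  12  12  12  12  12  22  22  22
  4   0   0   0   0   0  12  12  12  12  12  12  12  12  22  22  22
  5   0   0   0   0   0  12  12  12  12  12  12  12  12  22  22  22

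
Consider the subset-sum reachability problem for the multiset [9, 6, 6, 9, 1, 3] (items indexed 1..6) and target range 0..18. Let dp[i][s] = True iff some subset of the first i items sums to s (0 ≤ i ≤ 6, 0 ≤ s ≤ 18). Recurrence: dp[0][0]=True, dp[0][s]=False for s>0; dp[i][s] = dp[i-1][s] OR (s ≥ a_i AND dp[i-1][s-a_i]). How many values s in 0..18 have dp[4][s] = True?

i\s   0   1   2   3   4   5   6   7   8   9  10  11  12  13  14  15  16  17  18
  0   T   F   F   F   F   F   F   F   F   F   F   F   F   F   F   F   F   F   F
  1   T   F   F   F   F   F   F   F   F   T   F   F   F   F   F   F   F   F   F
  2   T   F   F   F   F   F   T   F   F   T   F   F   F   F   F   T   F   F   F
  3   T   F   F   F   F   F   T   F   F   T   F   F   T   F   F   T   F   F   F
  4   T   F   F   F   F   F   T   F   F   T   F   F   T   F   F   T   F   F   T
  5   T   T   F   F   F   F   T   T   F   T   T   F   T   T   F   T   T   F   T
  6   T   T   F   T   T   F   T   T   F   T   T   F   T   T   F   T   T   F   T

6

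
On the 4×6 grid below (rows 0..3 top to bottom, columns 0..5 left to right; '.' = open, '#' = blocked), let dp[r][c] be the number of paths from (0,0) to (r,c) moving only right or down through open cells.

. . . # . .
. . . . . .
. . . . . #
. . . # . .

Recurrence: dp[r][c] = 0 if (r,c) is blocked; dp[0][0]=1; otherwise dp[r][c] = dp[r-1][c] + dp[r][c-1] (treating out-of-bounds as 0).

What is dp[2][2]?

6

r\c   0   1   2   3   4   5
  0   1   1   1   0   0   0
  1   1   2   3   3   3   3
  2   1   3   6   9  12   0
  3   1   4  10   0  12  12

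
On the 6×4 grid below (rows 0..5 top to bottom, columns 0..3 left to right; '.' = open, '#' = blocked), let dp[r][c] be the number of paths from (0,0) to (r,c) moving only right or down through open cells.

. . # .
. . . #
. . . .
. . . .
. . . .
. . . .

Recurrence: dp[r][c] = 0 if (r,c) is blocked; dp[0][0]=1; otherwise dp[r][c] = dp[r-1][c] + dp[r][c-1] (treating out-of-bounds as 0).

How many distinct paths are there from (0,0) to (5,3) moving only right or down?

r\c   0   1   2   3
  0   1   1   0   0
  1   1   2   2   0
  2   1   3   5   5
  3   1   4   9  14
  4   1   5  14  28
  5   1   6  20  48

48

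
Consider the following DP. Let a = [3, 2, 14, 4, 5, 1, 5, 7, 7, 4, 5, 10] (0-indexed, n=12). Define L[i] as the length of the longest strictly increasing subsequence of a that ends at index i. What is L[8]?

   i    0    1    2    3    4    5    6    7    8    9   10   11
a[i]    3    2   14    4    5    1    5    7    7    4    5   10
L[i]    1    1    2    2    3    1    3    4    4    2    3    5

4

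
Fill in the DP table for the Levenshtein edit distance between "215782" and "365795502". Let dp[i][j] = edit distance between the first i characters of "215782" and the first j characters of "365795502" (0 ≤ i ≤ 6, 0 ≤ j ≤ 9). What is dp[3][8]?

7

   ''  3  6  5  7  9  5  5  0  2
''  0  1  2  3  4  5  6  7  8  9
 2  1  1  2  3  4  5  6  7  8  8
 1  2  2  2  3  4  5  6  7  8  9
 5  3  3  3  2  3  4  5  6  7  8
 7  4  4  4  3  2  3  4  5  6  7
 8  5  5  5  4  3  3  4  5  6  7
 2  6  6  6  5  4  4  4  5  6  6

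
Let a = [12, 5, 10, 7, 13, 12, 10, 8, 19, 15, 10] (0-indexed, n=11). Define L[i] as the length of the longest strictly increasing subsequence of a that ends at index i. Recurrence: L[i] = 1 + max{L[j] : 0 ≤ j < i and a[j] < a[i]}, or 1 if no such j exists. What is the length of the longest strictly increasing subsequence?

   i    0    1    2    3    4    5    6    7    8    9   10
a[i]   12    5   10    7   13   12   10    8   19   15   10
L[i]    1    1    2    2    3    3    3    3    4    4    4

4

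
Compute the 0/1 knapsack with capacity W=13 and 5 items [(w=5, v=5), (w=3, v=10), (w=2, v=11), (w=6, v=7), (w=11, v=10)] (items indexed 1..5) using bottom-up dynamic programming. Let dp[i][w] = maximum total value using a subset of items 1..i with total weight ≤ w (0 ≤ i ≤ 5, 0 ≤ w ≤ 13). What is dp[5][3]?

11

i\w   0   1   2   3   4   5   6   7   8   9  10  11  12  13
  0   0   0   0   0   0   0   0   0   0   0   0   0   0   0
  1   0   0   0   0   0   5   5   5   5   5   5   5   5   5
  2   0   0   0  10  10  10  10  10  15  15  15  15  15  15
  3   0   0  11  11  11  21  21  21  21  21  26  26  26  26
  4   0   0  11  11  11  21  21  21  21  21  26  28  28  28
  5   0   0  11  11  11  21  21  21  21  21  26  28  28  28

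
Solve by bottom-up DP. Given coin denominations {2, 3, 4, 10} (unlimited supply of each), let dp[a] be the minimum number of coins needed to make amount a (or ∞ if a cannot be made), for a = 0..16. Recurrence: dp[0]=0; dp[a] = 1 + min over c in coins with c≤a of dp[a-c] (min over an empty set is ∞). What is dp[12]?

 a  0  1  2  3  4  5  6  7  8  9 10 11 12 13 14 15 16
dp  0  -  1  1  1  2  2  2  2  3  1  3  2  2  2  3  3
(- denotes ∞ / unreachable)

2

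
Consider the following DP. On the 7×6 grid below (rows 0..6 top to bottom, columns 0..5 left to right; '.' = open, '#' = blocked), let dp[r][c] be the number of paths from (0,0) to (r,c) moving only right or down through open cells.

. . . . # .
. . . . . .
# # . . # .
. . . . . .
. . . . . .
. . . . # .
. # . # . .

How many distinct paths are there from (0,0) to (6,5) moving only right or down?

37

r\c   0   1   2   3   4   5
  0   1   1   1   1   0   0
  1   1   2   3   4   4   4
  2   0   0   3   7   0   4
  3   0   0   3  10  10  14
  4   0   0   3  13  23  37
  5   0   0   3  16   0  37
  6   0   0   3   0   0  37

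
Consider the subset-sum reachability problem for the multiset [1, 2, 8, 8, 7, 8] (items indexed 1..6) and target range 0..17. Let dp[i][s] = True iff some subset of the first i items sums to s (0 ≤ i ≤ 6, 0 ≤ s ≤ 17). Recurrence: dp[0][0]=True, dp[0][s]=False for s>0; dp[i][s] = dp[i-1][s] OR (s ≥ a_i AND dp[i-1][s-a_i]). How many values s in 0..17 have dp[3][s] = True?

8

i\s   0   1   2   3   4   5   6   7   8   9  10  11  12  13  14  15  16  17
  0   T   F   F   F   F   F   F   F   F   F   F   F   F   F   F   F   F   F
  1   T   T   F   F   F   F   F   F   F   F   F   F   F   F   F   F   F   F
  2   T   T   T   T   F   F   F   F   F   F   F   F   F   F   F   F   F   F
  3   T   T   T   T   F   F   F   F   T   T   T   T   F   F   F   F   F   F
  4   T   T   T   T   F   F   F   F   T   T   T   T   F   F   F   F   T   T
  5   T   T   T   T   F   F   F   T   T   T   T   T   F   F   F   T   T   T
  6   T   T   T   T   F   F   F   T   T   T   T   T   F   F   F   T   T   T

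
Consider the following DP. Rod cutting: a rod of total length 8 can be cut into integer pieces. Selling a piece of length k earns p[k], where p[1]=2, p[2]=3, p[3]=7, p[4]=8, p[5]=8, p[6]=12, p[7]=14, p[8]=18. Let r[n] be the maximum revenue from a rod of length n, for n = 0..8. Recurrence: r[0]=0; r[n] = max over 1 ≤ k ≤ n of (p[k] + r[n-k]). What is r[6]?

14

   n    0    1    2    3    4    5    6    7    8
r[n]    0    2    4    7    9   11   14   16   18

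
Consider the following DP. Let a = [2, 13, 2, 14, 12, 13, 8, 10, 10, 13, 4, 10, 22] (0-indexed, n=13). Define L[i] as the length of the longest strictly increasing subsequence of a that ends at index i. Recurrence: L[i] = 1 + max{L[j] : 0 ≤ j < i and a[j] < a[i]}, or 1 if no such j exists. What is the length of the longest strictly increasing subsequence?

5

   i    0    1    2    3    4    5    6    7    8    9   10   11   12
a[i]    2   13    2   14   12   13    8   10   10   13    4   10   22
L[i]    1    2    1    3    2    3    2    3    3    4    2    3    5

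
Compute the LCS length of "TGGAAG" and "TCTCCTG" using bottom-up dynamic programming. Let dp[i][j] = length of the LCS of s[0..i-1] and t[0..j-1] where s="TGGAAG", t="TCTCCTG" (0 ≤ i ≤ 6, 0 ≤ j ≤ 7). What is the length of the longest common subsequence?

   ''  T  C  T  C  C  T  G
''  0  0  0  0  0  0  0  0
 T  0  1  1  1  1  1  1  1
 G  0  1  1  1  1  1  1  2
 G  0  1  1  1  1  1  1  2
 A  0  1  1  1  1  1  1  2
 A  0  1  1  1  1  1  1  2
 G  0  1  1  1  1  1  1  2

2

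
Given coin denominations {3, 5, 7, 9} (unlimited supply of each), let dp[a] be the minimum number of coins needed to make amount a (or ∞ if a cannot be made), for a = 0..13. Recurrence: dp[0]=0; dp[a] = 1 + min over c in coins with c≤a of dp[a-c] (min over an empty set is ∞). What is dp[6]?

2

 a  0  1  2  3  4  5  6  7  8  9 10 11 12 13
dp  0  -  -  1  -  1  2  1  2  1  2  3  2  3
(- denotes ∞ / unreachable)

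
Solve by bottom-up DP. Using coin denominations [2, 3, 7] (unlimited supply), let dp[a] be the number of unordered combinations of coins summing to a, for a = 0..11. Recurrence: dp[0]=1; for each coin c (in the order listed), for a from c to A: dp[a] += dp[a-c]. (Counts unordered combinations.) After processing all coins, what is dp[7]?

2

after  coin     0     1     2     3     4     5     6     7     8     9    10    11
          2     1     0     1     0     1     0     1     0     1     0     1     0
          3     1     0     1     1     1     1     2     1     2     2     2     2
          7     1     0     1     1     1     1     2     2     2     3     3     3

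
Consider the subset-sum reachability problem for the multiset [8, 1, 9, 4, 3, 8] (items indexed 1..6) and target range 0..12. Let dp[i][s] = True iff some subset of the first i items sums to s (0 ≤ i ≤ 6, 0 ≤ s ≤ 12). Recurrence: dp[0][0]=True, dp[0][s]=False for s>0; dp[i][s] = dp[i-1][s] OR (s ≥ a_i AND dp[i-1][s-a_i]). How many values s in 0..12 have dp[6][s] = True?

i\s   0   1   2   3   4   5   6   7   8   9  10  11  12
  0   T   F   F   F   F   F   F   F   F   F   F   F   F
  1   T   F   F   F   F   F   F   F   T   F   F   F   F
  2   T   T   F   F   F   F   F   F   T   T   F   F   F
  3   T   T   F   F   F   F   F   F   T   T   T   F   F
  4   T   T   F   F   T   T   F   F   T   T   T   F   T
  5   T   T   F   T   T   T   F   T   T   T   T   T   T
  6   T   T   F   T   T   T   F   T   T   T   T   T   T

11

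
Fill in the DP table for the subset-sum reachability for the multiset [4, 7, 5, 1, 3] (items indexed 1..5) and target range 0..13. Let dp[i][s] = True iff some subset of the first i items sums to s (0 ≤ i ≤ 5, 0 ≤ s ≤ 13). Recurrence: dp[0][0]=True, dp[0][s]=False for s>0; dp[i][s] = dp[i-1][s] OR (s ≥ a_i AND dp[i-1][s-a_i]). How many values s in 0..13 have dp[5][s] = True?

13

i\s   0   1   2   3   4   5   6   7   8   9  10  11  12  13
  0   T   F   F   F   F   F   F   F   F   F   F   F   F   F
  1   T   F   F   F   T   F   F   F   F   F   F   F   F   F
  2   T   F   F   F   T   F   F   T   F   F   F   T   F   F
  3   T   F   F   F   T   T   F   T   F   T   F   T   T   F
  4   T   T   F   F   T   T   T   T   T   T   T   T   T   T
  5   T   T   F   T   T   T   T   T   T   T   T   T   T   T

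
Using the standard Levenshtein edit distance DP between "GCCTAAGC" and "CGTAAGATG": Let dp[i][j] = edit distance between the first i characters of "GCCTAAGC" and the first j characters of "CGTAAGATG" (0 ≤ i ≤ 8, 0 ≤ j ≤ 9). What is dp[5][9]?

   ''  C  G  T  A  A  G  A  T  G
''  0  1  2  3  4  5  6  7  8  9
 G  1  1  1  2  3  4  5  6  7  8
 C  2  1  2  2  3  4  5  6  7  8
 C  3  2  2  3  3  4  5  6  7  8
 T  4  3  3  2  3  4  5  6  6  7
 A  5  4  4  3  2  3  4  5  6  7
 A  6  5  5  4  3  2  3  4  5  6
 G  7  6  5  5  4  3  2  3  4  5
 C  8  7  6  6  5  4  3  3  4  5

7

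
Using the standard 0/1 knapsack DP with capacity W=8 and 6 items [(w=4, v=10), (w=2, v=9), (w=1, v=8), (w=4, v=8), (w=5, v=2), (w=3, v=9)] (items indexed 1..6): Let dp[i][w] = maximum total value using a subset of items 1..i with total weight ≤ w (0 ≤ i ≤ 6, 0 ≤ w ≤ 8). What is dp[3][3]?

i\w   0   1   2   3   4   5   6   7   8
  0   0   0   0   0   0   0   0   0   0
  1   0   0   0   0  10  10  10  10  10
  2   0   0   9   9  10  10  19  19  19
  3   0   8   9  17  17  18  19  27  27
  4   0   8   9  17  17  18  19  27  27
  5   0   8   9  17  17  18  19  27  27
  6   0   8   9  17  17  18  26  27  27

17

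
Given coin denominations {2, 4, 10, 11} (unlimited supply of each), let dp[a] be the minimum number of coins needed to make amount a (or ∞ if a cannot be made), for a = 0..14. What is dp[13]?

2

 a  0  1  2  3  4  5  6  7  8  9 10 11 12 13 14
dp  0  -  1  -  1  -  2  -  2  -  1  1  2  2  2
(- denotes ∞ / unreachable)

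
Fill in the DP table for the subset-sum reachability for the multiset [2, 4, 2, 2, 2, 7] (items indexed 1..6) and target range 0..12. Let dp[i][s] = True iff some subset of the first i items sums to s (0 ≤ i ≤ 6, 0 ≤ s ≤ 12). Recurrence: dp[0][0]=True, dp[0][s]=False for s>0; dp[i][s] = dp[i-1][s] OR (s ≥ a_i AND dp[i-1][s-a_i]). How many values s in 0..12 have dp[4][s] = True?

6

i\s   0   1   2   3   4   5   6   7   8   9  10  11  12
  0   T   F   F   F   F   F   F   F   F   F   F   F   F
  1   T   F   T   F   F   F   F   F   F   F   F   F   F
  2   T   F   T   F   T   F   T   F   F   F   F   F   F
  3   T   F   T   F   T   F   T   F   T   F   F   F   F
  4   T   F   T   F   T   F   T   F   T   F   T   F   F
  5   T   F   T   F   T   F   T   F   T   F   T   F   T
  6   T   F   T   F   T   F   T   T   T   T   T   T   T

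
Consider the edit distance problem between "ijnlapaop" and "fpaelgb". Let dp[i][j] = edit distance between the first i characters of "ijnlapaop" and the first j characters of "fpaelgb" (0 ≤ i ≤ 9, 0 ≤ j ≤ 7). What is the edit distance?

   ''  f  p  a  e  l  g  b
''  0  1  2  3  4  5  6  7
 i  1  1  2  3  4  5  6  7
 j  2  2  2  3  4  5  6  7
 n  3  3  3  3  4  5  6  7
 l  4  4  4  4  4  4  5  6
 a  5  5  5  4  5  5  5  6
 p  6  6  5  5  5  6  6  6
 a  7  7  6  5  6  6  7  7
 o  8  8  7  6  6  7  7  8
 p  9  9  8  7  7  7  8  8

8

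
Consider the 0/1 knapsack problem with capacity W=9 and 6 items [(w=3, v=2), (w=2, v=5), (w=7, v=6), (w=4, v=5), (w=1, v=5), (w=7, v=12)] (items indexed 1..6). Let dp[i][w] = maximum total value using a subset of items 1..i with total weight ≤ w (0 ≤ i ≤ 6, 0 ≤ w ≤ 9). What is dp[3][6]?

7

i\w   0   1   2   3   4   5   6   7   8   9
  0   0   0   0   0   0   0   0   0   0   0
  1   0   0   0   2   2   2   2   2   2   2
  2   0   0   5   5   5   7   7   7   7   7
  3   0   0   5   5   5   7   7   7   7  11
  4   0   0   5   5   5   7  10  10  10  12
  5   0   5   5  10  10  10  12  15  15  15
  6   0   5   5  10  10  10  12  15  17  17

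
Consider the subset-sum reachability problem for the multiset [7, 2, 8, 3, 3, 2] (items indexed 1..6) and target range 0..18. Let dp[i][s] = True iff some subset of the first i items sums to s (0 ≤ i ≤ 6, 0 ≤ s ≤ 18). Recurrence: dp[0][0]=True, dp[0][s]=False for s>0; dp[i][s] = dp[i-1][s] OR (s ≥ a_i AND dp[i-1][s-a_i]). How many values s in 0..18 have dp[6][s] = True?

i\s   0   1   2   3   4   5   6   7   8   9  10  11  12  13  14  15  16  17  18
  0   T   F   F   F   F   F   F   F   F   F   F   F   F   F   F   F   F   F   F
  1   T   F   F   F   F   F   F   T   F   F   F   F   F   F   F   F   F   F   F
  2   T   F   T   F   F   F   F   T   F   T   F   F   F   F   F   F   F   F   F
  3   T   F   T   F   F   F   F   T   T   T   T   F   F   F   F   T   F   T   F
  4   T   F   T   T   F   T   F   T   T   T   T   T   T   T   F   T   F   T   T
  5   T   F   T   T   F   T   T   T   T   T   T   T   T   T   T   T   T   T   T
  6   T   F   T   T   T   T   T   T   T   T   T   T   T   T   T   T   T   T   T

18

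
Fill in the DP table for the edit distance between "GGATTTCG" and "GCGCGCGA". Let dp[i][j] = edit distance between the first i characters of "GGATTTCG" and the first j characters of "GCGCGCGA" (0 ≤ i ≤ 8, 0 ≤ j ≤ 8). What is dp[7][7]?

   ''  G  C  G  C  G  C  G  A
''  0  1  2  3  4  5  6  7  8
 G  1  0  1  2  3  4  5  6  7
 G  2  1  1  1  2  3  4  5  6
 A  3  2  2  2  2  3  4  5  5
 T  4  3  3  3  3  3  4  5  6
 T  5  4  4  4  4  4  4  5  6
 T  6  5  5  5  5  5  5  5  6
 C  7  6  5  6  5  6  5  6  6
 G  8  7  6  5  6  5  6  5  6

6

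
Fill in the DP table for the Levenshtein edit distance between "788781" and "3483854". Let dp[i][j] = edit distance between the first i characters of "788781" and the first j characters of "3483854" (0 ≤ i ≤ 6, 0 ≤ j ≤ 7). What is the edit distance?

5

   ''  3  4  8  3  8  5  4
''  0  1  2  3  4  5  6  7
 7  1  1  2  3  4  5  6  7
 8  2  2  2  2  3  4  5  6
 8  3  3  3  2  3  3  4  5
 7  4  4  4  3  3  4  4  5
 8  5  5  5  4  4  3  4  5
 1  6  6  6  5  5  4  4  5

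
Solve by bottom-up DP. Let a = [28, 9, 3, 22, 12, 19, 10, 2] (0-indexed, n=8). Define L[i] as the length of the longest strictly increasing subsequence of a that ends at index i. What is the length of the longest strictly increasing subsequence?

   i    0    1    2    3    4    5    6    7
a[i]   28    9    3   22   12   19   10    2
L[i]    1    1    1    2    2    3    2    1

3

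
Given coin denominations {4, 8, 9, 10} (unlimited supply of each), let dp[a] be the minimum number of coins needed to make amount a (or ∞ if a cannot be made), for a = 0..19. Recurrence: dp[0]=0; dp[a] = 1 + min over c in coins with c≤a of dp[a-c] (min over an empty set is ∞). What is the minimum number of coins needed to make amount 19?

 a  0  1  2  3  4  5  6  7  8  9 10 11 12 13 14 15 16 17 18 19
dp  0  -  -  -  1  -  -  -  1  1  1  -  2  2  2  -  2  2  2  2
(- denotes ∞ / unreachable)

2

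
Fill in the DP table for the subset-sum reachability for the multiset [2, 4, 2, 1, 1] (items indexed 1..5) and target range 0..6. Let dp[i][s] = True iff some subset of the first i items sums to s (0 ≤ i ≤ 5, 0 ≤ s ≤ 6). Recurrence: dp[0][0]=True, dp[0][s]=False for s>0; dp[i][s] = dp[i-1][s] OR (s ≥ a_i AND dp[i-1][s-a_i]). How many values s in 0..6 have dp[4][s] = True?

7

i\s   0   1   2   3   4   5   6
  0   T   F   F   F   F   F   F
  1   T   F   T   F   F   F   F
  2   T   F   T   F   T   F   T
  3   T   F   T   F   T   F   T
  4   T   T   T   T   T   T   T
  5   T   T   T   T   T   T   T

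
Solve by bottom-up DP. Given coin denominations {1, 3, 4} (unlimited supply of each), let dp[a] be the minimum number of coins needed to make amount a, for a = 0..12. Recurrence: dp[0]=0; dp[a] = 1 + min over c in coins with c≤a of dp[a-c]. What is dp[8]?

 a  0  1  2  3  4  5  6  7  8  9 10 11 12
dp  0  1  2  1  1  2  2  2  2  3  3  3  3

2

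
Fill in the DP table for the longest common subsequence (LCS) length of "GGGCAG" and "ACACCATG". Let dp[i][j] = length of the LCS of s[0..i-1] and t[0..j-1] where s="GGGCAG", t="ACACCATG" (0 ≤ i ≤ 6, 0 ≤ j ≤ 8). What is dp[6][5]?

2

   ''  A  C  A  C  C  A  T  G
''  0  0  0  0  0  0  0  0  0
 G  0  0  0  0  0  0  0  0  1
 G  0  0  0  0  0  0  0  0  1
 G  0  0  0  0  0  0  0  0  1
 C  0  0  1  1  1  1  1  1  1
 A  0  1  1  2  2  2  2  2  2
 G  0  1  1  2  2  2  2  2  3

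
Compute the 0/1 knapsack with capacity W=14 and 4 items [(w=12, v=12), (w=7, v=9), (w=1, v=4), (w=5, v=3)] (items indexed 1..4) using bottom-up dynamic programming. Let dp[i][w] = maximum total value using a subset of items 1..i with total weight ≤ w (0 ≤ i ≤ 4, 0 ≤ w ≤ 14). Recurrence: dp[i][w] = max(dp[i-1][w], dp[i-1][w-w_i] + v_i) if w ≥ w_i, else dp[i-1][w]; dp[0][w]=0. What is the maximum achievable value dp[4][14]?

i\w   0   1   2   3   4   5   6   7   8   9  10  11  12  13  14
  0   0   0   0   0   0   0   0   0   0   0   0   0   0   0   0
  1   0   0   0   0   0   0   0   0   0   0   0   0  12  12  12
  2   0   0   0   0   0   0   0   9   9   9   9   9  12  12  12
  3   0   4   4   4   4   4   4   9  13  13  13  13  13  16  16
  4   0   4   4   4   4   4   7   9  13  13  13  13  13  16  16

16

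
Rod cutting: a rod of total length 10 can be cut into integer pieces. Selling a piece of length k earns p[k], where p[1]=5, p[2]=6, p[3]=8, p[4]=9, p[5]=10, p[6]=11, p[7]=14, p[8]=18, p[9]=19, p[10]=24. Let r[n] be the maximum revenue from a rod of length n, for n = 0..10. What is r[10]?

   n    0    1    2    3    4    5    6    7    8    9   10
r[n]    0    5   10   15   20   25   30   35   40   45   50

50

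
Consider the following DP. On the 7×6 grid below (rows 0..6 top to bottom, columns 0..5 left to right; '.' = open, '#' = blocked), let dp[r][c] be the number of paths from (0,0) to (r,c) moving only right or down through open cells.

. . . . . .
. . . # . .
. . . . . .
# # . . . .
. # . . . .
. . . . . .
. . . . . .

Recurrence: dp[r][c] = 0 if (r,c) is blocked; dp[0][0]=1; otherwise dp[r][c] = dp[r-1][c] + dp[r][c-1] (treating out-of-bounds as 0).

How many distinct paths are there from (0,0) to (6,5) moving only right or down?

r\c   0   1   2   3   4   5
  0   1   1   1   1   1   1
  1   1   2   3   0   1   2
  2   1   3   6   6   7   9
  3   0   0   6  12  19  28
  4   0   0   6  18  37  65
  5   0   0   6  24  61 126
  6   0   0   6  30  91 217

217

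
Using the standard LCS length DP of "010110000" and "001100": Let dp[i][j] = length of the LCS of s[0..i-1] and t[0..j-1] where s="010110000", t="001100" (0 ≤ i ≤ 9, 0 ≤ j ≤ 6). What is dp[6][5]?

5

   ''  0  0  1  1  0  0
''  0  0  0  0  0  0  0
 0  0  1  1  1  1  1  1
 1  0  1  1  2  2  2  2
 0  0  1  2  2  2  3  3
 1  0  1  2  3  3  3  3
 1  0  1  2  3  4  4  4
 0  0  1  2  3  4  5  5
 0  0  1  2  3  4  5  6
 0  0  1  2  3  4  5  6
 0  0  1  2  3  4  5  6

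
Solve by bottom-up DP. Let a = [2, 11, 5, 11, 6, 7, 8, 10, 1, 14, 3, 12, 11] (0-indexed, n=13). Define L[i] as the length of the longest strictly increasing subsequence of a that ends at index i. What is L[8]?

1

   i    0    1    2    3    4    5    6    7    8    9   10   11   12
a[i]    2   11    5   11    6    7    8   10    1   14    3   12   11
L[i]    1    2    2    3    3    4    5    6    1    7    2    7    7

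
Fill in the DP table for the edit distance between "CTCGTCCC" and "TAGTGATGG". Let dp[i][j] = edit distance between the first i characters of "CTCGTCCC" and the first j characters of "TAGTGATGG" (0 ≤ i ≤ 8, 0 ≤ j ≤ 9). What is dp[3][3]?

   ''  T  A  G  T  G  A  T  G  G
''  0  1  2  3  4  5  6  7  8  9
 C  1  1  2  3  4  5  6  7  8  9
 T  2  1  2  3  3  4  5  6  7  8
 C  3  2  2  3  4  4  5  6  7  8
 G  4  3  3  2  3  4  5  6  6  7
 T  5  4  4  3  2  3  4  5  6  7
 C  6  5  5  4  3  3  4  5  6  7
 C  7  6  6  5  4  4  4  5  6  7
 C  8  7  7  6  5  5  5  5  6  7

3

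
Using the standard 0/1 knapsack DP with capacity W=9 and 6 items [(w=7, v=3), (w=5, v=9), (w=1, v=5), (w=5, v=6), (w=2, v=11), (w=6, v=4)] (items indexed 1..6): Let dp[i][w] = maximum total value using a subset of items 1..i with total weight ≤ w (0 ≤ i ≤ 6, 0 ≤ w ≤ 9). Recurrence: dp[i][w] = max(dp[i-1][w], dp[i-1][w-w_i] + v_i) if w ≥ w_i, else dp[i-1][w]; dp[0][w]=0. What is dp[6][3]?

i\w   0   1   2   3   4   5   6   7   8   9
  0   0   0   0   0   0   0   0   0   0   0
  1   0   0   0   0   0   0   0   3   3   3
  2   0   0   0   0   0   9   9   9   9   9
  3   0   5   5   5   5   9  14  14  14  14
  4   0   5   5   5   5   9  14  14  14  14
  5   0   5  11  16  16  16  16  20  25  25
  6   0   5  11  16  16  16  16  20  25  25

16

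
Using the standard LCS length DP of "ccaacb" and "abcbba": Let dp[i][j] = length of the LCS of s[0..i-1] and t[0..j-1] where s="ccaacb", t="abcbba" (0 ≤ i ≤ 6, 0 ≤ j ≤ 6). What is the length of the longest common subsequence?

3

   ''  a  b  c  b  b  a
''  0  0  0  0  0  0  0
 c  0  0  0  1  1  1  1
 c  0  0  0  1  1  1  1
 a  0  1  1  1  1  1  2
 a  0  1  1  1  1  1  2
 c  0  1  1  2  2  2  2
 b  0  1  2  2  3  3  3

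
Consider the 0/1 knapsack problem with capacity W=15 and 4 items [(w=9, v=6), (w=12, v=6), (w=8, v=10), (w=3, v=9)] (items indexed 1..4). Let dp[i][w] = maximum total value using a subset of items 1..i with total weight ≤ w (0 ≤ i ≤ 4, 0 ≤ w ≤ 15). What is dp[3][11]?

i\w   0   1   2   3   4   5   6   7   8   9  10  11  12  13  14  15
  0   0   0   0   0   0   0   0   0   0   0   0   0   0   0   0   0
  1   0   0   0   0   0   0   0   0   0   6   6   6   6   6   6   6
  2   0   0   0   0   0   0   0   0   0   6   6   6   6   6   6   6
  3   0   0   0   0   0   0   0   0  10  10  10  10  10  10  10  10
  4   0   0   0   9   9   9   9   9  10  10  10  19  19  19  19  19

10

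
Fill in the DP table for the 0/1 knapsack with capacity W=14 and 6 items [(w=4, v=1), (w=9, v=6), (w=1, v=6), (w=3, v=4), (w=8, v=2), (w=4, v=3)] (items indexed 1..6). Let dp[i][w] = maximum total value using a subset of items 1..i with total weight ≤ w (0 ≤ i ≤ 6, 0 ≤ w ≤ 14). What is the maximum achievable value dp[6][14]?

16

i\w   0   1   2   3   4   5   6   7   8   9  10  11  12  13  14
  0   0   0   0   0   0   0   0   0   0   0   0   0   0   0   0
  1   0   0   0   0   1   1   1   1   1   1   1   1   1   1   1
  2   0   0   0   0   1   1   1   1   1   6   6   6   6   7   7
  3   0   6   6   6   6   7   7   7   7   7  12  12  12  12  13
  4   0   6   6   6  10  10  10  10  11  11  12  12  12  16  16
  5   0   6   6   6  10  10  10  10  11  11  12  12  12  16  16
  6   0   6   6   6  10  10  10  10  13  13  13  13  14  16  16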